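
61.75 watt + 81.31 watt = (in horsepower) 0.1918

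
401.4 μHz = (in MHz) 4.014e-10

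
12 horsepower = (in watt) 8948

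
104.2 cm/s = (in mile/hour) 2.331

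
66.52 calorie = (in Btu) 0.2638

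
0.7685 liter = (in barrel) 0.004834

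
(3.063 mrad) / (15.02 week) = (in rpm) 3.22e-09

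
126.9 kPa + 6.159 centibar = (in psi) 19.3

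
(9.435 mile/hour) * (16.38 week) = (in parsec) 1.354e-09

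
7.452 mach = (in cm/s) 2.537e+05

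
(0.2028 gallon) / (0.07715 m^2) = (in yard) 0.01088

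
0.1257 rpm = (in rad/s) 0.01316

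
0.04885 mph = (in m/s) 0.02184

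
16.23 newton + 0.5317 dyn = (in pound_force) 3.649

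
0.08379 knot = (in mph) 0.09642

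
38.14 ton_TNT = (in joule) 1.596e+11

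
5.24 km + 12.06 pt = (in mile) 3.256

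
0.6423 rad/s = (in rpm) 6.134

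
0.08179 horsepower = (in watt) 60.99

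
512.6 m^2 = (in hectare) 0.05126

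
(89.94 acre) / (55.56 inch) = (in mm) 2.579e+08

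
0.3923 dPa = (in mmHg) 0.0002942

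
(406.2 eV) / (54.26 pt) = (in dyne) 3.4e-10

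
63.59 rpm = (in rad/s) 6.659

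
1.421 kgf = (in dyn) 1.394e+06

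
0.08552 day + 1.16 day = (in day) 1.246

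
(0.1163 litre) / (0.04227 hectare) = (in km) 2.751e-10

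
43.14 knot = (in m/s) 22.19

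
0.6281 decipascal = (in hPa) 0.0006281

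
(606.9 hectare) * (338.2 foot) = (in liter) 6.256e+11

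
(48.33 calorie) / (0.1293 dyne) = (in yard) 1.71e+08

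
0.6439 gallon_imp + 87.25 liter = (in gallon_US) 23.82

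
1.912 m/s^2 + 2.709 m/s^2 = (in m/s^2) 4.621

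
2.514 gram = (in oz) 0.08868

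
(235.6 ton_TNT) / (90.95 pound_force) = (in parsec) 7.896e-08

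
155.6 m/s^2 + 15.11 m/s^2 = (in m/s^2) 170.7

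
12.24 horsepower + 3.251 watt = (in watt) 9131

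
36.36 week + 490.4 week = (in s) 3.186e+08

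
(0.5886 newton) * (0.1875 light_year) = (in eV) 6.517e+33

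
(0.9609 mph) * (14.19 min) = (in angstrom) 3.657e+12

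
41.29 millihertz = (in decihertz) 0.4129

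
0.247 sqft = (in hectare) 2.295e-06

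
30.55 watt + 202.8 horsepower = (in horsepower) 202.8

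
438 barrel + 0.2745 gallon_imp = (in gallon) 1.84e+04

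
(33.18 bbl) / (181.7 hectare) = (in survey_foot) 9.525e-06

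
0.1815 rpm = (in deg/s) 1.089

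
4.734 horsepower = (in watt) 3530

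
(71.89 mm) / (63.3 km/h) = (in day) 4.732e-08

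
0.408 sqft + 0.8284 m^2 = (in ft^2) 9.325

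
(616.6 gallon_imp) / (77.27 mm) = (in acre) 0.008964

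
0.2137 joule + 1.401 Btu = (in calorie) 353.3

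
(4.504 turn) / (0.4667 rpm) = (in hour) 0.1608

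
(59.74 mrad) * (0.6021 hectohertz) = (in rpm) 34.35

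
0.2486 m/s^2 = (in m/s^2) 0.2486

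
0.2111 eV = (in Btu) 3.206e-23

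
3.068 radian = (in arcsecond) 6.328e+05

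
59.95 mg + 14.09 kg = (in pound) 31.06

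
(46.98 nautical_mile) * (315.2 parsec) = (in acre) 2.091e+20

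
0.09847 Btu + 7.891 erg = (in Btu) 0.09847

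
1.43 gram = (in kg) 0.00143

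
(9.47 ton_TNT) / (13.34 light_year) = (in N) 3.14e-07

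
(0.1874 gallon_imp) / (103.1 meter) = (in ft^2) 8.894e-05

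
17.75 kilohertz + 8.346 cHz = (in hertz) 1.775e+04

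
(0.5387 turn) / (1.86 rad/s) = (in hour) 0.0005055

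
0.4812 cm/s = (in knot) 0.009354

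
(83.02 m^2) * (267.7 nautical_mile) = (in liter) 4.116e+10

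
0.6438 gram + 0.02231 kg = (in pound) 0.0506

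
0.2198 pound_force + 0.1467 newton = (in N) 1.124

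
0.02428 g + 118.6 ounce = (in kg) 3.362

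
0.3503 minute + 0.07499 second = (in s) 21.09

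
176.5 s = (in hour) 0.04903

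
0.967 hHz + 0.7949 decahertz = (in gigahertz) 1.046e-07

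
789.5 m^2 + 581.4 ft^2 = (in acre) 0.2084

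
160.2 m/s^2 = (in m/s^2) 160.2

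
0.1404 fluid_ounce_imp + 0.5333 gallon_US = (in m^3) 0.002023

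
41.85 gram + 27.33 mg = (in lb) 0.09232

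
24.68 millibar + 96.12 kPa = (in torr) 739.5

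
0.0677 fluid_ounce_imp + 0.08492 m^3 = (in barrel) 0.5341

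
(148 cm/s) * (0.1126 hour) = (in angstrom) 5.999e+12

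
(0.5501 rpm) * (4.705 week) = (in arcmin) 5.635e+08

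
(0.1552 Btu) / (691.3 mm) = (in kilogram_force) 24.15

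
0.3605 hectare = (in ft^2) 3.88e+04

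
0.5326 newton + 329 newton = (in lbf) 74.08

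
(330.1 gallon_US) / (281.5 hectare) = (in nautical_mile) 2.397e-10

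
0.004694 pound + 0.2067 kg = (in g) 208.8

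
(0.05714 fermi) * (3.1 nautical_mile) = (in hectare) 3.281e-17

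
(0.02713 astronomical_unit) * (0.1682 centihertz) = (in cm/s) 6.827e+08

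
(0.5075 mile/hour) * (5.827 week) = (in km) 799.5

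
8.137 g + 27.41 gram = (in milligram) 3.555e+04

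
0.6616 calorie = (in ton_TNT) 6.616e-10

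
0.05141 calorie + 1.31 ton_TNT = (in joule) 5.481e+09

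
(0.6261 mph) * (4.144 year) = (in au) 0.0002445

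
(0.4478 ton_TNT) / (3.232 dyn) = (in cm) 5.797e+15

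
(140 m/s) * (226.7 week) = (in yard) 2.099e+10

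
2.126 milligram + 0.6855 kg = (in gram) 685.5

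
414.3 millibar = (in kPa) 41.43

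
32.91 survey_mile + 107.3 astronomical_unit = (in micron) 1.605e+19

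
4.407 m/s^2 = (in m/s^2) 4.407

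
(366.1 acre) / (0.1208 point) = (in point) 9.855e+13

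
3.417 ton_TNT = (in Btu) 1.355e+07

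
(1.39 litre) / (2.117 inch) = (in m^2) 0.02585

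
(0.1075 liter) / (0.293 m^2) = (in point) 1.04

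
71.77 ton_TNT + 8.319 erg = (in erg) 3.003e+18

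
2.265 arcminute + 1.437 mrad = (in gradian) 0.1334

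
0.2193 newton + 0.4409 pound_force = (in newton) 2.181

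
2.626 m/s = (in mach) 0.007712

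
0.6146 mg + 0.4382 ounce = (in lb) 0.02739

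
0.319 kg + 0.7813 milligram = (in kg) 0.319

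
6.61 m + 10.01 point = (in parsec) 2.143e-16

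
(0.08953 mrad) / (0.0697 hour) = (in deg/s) 2.044e-05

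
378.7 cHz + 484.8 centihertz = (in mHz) 8635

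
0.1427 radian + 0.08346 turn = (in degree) 38.22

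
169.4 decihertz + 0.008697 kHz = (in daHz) 2.564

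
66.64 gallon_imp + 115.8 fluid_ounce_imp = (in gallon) 80.9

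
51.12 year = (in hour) 4.478e+05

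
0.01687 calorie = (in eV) 4.406e+17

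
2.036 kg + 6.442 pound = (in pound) 10.93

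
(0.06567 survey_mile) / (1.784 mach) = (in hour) 4.833e-05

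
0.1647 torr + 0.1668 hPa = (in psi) 0.005604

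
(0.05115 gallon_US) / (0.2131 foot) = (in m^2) 0.002981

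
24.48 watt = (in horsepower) 0.03283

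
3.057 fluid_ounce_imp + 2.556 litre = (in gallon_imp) 0.5813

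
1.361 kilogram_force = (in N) 13.35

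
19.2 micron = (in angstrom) 1.92e+05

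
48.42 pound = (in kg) 21.96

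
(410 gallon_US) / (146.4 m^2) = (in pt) 30.05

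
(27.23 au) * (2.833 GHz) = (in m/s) 1.154e+22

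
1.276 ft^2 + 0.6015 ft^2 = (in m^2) 0.1744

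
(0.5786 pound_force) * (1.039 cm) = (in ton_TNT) 6.391e-12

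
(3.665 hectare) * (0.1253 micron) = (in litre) 4.592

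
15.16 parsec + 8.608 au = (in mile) 2.907e+14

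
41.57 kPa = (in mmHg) 311.8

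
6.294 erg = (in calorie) 1.504e-07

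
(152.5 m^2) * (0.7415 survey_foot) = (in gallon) 9105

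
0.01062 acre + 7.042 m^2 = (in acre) 0.01236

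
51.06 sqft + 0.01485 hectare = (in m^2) 153.2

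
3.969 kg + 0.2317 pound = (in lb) 8.982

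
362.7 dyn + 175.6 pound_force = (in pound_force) 175.6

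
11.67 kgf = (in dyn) 1.144e+07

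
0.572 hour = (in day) 0.02383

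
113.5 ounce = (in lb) 7.094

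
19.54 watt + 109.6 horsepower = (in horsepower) 109.6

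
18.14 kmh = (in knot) 9.795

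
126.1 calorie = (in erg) 5.276e+09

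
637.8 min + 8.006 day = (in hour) 202.8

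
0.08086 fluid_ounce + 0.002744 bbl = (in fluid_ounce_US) 14.83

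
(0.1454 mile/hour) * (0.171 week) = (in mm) 6.722e+06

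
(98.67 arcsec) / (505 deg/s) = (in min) 9.046e-07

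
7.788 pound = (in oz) 124.6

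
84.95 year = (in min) 4.465e+07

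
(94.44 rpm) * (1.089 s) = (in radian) 10.77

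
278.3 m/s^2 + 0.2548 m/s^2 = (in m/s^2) 278.6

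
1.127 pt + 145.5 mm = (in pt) 413.6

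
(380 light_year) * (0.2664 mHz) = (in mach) 2.813e+12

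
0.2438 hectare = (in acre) 0.6024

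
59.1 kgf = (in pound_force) 130.3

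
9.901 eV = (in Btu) 1.504e-21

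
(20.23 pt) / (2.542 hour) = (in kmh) 2.808e-06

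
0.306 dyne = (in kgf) 3.12e-07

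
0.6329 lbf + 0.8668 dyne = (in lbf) 0.6329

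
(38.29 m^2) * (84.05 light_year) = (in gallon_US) 8.043e+21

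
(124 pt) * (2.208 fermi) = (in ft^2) 1.04e-15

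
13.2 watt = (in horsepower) 0.0177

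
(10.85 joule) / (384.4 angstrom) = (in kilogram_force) 2.878e+07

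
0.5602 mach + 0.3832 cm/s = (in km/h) 686.7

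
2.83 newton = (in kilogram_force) 0.2886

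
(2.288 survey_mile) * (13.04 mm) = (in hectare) 0.004802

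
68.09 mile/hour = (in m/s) 30.44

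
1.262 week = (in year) 0.0242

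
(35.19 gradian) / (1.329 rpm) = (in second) 3.972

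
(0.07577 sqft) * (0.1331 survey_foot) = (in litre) 0.2856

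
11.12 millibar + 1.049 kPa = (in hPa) 21.61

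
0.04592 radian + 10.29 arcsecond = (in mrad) 45.97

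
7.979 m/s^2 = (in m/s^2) 7.979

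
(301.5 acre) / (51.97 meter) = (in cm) 2.348e+06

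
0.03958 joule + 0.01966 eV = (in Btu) 3.751e-05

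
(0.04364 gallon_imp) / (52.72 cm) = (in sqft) 0.004051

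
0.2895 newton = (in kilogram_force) 0.02952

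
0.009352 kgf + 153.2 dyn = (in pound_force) 0.02096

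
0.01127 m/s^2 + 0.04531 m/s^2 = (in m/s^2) 0.05658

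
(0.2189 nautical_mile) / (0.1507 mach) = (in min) 0.1317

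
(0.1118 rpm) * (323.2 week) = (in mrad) 2.289e+09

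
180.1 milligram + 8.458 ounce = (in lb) 0.529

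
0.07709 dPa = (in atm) 7.608e-08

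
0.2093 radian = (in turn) 0.03331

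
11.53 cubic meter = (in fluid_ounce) 3.899e+05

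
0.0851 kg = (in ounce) 3.002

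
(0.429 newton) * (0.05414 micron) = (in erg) 0.2323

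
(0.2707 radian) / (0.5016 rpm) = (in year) 1.634e-07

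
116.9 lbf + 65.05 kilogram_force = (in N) 1158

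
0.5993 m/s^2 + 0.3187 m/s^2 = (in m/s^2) 0.918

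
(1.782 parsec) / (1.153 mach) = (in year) 4.441e+06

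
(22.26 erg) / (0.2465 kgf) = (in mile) 5.722e-10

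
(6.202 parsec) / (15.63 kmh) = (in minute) 7.346e+14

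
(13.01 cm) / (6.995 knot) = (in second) 0.03615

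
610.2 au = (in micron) 9.128e+19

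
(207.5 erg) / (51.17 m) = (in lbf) 9.116e-08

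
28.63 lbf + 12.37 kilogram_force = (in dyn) 2.487e+07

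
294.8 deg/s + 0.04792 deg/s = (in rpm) 49.14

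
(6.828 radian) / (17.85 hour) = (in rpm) 0.001015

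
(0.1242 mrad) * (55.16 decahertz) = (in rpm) 0.6542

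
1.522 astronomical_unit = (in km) 2.277e+08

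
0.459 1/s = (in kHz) 0.000459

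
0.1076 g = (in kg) 0.0001076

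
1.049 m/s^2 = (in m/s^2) 1.049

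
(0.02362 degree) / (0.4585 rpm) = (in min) 0.0001431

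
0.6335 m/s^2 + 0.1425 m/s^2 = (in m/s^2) 0.776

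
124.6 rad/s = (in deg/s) 7139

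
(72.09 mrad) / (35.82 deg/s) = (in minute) 0.001922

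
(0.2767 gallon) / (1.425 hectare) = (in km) 7.35e-11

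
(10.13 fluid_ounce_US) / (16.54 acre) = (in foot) 1.468e-08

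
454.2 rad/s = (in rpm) 4337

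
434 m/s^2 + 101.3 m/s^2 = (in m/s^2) 535.3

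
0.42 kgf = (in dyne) 4.119e+05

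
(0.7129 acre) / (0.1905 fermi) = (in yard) 1.656e+19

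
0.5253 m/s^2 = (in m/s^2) 0.5253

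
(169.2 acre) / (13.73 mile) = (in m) 30.99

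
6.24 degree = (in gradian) 6.933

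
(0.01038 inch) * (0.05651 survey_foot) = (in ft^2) 4.888e-05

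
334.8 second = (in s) 334.8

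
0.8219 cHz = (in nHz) 8.219e+06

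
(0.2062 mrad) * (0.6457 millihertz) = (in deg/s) 7.629e-06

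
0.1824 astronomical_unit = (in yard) 2.984e+10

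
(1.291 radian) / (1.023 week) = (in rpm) 1.993e-05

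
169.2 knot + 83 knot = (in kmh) 467.1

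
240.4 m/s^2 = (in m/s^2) 240.4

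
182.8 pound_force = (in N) 813.1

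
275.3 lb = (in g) 1.249e+05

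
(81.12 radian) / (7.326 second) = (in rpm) 105.7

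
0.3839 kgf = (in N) 3.765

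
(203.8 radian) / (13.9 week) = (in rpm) 0.0002315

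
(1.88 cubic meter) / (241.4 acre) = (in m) 1.924e-06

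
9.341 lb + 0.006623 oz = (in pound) 9.341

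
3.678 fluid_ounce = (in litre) 0.1088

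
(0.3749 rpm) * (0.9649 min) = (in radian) 2.273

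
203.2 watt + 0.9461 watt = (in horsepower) 0.2738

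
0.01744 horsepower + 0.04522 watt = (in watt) 13.05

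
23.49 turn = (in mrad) 1.476e+05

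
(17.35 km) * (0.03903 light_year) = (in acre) 1.583e+15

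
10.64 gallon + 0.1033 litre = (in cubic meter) 0.04038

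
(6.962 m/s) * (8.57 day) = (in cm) 5.155e+08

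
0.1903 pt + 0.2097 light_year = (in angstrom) 1.984e+25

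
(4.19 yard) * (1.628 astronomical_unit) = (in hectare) 9.331e+07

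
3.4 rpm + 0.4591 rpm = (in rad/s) 0.4041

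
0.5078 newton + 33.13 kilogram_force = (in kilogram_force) 33.18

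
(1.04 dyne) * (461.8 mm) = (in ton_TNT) 1.148e-15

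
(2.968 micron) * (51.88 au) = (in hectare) 2304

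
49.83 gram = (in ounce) 1.758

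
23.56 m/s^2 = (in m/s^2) 23.56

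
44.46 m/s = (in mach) 0.1306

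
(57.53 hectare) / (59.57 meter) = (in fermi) 9.658e+18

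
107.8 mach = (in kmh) 1.321e+05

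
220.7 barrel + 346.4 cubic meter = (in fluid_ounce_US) 1.29e+07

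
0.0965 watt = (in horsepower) 0.0001294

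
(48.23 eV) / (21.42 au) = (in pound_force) 5.421e-31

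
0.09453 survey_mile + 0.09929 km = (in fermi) 2.514e+17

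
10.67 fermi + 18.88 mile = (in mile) 18.88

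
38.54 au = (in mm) 5.766e+15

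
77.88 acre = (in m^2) 3.152e+05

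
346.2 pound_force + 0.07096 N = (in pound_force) 346.2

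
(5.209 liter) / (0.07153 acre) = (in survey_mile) 1.118e-08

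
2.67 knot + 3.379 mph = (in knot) 5.606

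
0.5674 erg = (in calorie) 1.356e-08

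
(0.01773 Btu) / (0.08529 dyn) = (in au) 0.0001466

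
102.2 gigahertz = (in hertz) 1.022e+11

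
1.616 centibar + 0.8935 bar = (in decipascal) 9.097e+05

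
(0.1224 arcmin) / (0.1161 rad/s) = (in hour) 8.519e-08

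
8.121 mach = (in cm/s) 2.765e+05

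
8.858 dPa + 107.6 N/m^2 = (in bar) 0.001085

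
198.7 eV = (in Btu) 3.017e-20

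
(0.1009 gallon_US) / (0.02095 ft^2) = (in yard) 0.2146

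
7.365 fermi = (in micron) 7.365e-09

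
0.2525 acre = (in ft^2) 1.1e+04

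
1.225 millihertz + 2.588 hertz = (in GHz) 2.589e-09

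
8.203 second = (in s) 8.203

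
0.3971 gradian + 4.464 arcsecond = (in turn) 0.0009962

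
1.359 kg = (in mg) 1.359e+06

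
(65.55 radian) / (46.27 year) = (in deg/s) 2.574e-06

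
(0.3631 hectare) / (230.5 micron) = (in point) 4.465e+10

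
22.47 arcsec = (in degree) 0.006242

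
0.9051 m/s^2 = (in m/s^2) 0.9051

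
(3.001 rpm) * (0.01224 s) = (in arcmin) 13.22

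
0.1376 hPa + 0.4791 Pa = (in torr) 0.1068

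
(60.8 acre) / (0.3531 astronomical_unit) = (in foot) 1.528e-05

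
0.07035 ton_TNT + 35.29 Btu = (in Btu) 2.79e+05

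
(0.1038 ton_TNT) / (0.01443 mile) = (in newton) 1.87e+07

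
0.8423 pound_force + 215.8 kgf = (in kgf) 216.2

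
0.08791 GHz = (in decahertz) 8.791e+06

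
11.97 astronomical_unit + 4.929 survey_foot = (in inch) 7.05e+13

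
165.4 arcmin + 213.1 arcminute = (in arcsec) 2.271e+04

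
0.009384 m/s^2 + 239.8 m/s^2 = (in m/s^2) 239.8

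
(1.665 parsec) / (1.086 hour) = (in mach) 3.859e+10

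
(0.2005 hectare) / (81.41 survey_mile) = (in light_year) 1.618e-18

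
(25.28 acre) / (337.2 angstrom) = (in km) 3.034e+09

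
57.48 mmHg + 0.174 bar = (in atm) 0.2474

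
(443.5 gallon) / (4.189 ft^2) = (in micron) 4.314e+06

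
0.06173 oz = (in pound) 0.003858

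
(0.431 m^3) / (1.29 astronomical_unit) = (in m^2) 2.233e-12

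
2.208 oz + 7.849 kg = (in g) 7912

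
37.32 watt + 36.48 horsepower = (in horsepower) 36.53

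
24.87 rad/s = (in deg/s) 1425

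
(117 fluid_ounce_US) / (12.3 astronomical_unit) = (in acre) 4.647e-19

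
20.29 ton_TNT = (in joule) 8.489e+10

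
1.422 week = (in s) 8.6e+05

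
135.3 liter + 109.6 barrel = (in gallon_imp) 3863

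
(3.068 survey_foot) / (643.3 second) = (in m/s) 0.001454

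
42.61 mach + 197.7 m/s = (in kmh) 5.294e+04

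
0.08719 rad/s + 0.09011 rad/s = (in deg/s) 10.16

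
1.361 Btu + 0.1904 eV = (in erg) 1.436e+10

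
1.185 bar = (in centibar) 118.5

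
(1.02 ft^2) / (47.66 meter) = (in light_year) 2.102e-19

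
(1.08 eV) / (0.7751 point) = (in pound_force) 1.423e-16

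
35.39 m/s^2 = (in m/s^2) 35.39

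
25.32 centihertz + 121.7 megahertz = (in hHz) 1.217e+06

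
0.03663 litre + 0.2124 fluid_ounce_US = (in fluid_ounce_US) 1.451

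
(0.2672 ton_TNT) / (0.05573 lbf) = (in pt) 1.278e+13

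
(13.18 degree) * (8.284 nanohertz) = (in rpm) 1.82e-08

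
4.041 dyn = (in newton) 4.041e-05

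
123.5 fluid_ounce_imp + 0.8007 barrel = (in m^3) 0.1308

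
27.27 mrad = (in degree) 1.562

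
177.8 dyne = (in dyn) 177.8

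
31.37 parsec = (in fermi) 9.68e+32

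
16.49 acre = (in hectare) 6.673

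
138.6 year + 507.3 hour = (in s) 4.373e+09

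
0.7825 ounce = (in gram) 22.18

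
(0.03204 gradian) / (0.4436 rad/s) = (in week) 1.876e-09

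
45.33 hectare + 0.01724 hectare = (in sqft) 4.881e+06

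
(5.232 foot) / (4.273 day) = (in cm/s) 0.000432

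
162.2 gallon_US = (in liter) 614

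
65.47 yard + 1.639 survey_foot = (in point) 1.711e+05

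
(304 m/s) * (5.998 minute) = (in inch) 4.307e+06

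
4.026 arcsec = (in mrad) 0.01952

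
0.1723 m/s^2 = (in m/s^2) 0.1723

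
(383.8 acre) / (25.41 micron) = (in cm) 6.112e+12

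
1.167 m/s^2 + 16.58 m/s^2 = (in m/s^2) 17.75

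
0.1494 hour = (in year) 1.705e-05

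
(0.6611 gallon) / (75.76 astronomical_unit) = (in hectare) 2.208e-20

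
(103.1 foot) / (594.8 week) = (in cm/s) 8.736e-06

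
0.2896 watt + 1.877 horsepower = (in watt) 1400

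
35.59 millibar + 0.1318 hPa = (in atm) 0.03525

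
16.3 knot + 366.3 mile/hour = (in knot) 334.6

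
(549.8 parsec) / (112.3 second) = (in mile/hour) 3.379e+17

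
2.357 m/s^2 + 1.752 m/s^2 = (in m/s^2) 4.109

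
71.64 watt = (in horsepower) 0.09607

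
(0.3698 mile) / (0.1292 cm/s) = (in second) 4.606e+05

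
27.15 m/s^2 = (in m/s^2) 27.15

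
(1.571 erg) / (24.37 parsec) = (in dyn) 2.089e-20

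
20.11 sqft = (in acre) 0.0004617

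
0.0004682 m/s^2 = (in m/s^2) 0.0004682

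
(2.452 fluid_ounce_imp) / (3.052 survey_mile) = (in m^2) 1.418e-08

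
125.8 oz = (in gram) 3566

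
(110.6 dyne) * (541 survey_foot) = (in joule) 0.1824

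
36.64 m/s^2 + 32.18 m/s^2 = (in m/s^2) 68.82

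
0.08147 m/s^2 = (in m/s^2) 0.08147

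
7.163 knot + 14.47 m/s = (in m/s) 18.15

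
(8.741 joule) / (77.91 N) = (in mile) 6.971e-05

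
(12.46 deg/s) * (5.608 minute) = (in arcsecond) 1.509e+07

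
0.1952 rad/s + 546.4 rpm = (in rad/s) 57.41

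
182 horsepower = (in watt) 1.357e+05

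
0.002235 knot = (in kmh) 0.004139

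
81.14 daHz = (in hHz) 8.114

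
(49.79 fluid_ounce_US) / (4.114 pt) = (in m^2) 1.015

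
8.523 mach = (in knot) 5641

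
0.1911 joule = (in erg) 1.911e+06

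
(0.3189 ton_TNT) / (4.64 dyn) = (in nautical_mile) 1.553e+10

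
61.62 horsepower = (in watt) 4.595e+04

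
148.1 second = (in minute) 2.468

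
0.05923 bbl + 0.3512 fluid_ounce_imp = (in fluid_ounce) 318.8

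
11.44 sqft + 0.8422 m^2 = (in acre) 0.0004707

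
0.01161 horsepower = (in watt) 8.658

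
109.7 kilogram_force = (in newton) 1076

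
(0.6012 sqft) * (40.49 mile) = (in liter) 3.64e+06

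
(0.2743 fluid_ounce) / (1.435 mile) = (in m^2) 3.513e-09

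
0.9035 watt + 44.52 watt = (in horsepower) 0.06091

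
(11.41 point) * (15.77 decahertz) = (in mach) 0.001864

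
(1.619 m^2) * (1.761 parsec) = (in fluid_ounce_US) 2.975e+21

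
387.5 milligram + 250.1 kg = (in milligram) 2.501e+08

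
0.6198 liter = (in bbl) 0.003898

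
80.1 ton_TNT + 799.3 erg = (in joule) 3.351e+11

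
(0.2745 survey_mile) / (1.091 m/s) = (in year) 1.284e-05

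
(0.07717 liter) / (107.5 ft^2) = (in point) 0.0219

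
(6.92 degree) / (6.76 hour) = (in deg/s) 0.0002844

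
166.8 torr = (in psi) 3.225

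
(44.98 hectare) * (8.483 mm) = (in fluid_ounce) 1.29e+08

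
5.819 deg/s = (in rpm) 0.9698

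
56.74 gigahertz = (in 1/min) 3.404e+12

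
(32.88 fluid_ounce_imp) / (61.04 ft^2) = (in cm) 0.01647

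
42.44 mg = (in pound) 9.356e-05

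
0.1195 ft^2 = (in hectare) 1.11e-06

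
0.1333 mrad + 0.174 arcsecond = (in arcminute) 0.4612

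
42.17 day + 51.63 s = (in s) 3.644e+06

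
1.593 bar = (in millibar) 1593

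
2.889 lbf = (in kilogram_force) 1.31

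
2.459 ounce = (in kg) 0.06971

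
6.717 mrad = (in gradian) 0.4276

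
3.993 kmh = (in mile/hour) 2.481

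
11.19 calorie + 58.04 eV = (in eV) 2.922e+20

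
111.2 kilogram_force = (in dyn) 1.09e+08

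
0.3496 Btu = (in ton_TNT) 8.816e-08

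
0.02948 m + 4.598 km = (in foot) 1.509e+04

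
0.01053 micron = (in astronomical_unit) 7.039e-20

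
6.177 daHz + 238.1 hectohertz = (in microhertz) 2.387e+10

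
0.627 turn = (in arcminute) 1.354e+04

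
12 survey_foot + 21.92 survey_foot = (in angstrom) 1.034e+11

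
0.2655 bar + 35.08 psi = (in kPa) 268.4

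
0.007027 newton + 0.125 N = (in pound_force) 0.02968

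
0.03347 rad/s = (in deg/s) 1.918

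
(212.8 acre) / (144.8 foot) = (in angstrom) 1.951e+14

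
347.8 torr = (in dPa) 4.637e+05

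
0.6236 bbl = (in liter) 99.14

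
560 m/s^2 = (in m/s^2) 560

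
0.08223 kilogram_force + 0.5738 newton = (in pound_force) 0.3103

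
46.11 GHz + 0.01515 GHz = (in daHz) 4.613e+09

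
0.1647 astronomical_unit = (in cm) 2.464e+12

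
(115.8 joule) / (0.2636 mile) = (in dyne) 2.73e+04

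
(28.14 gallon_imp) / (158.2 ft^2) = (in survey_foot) 0.02856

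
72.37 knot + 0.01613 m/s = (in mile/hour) 83.32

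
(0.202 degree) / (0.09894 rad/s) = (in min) 0.0005939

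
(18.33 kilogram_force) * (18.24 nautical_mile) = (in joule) 6.072e+06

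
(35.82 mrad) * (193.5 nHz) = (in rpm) 6.619e-08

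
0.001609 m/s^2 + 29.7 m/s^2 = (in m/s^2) 29.7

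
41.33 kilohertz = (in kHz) 41.33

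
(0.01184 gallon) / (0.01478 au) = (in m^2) 2.027e-14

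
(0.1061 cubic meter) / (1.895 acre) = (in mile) 8.597e-09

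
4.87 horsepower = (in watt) 3632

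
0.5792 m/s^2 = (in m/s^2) 0.5792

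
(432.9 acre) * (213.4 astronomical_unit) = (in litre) 5.593e+22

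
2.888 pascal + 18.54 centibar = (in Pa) 1.854e+04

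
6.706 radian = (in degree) 384.2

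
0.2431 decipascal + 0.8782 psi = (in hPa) 60.55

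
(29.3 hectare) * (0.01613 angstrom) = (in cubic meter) 4.726e-07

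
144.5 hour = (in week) 0.8601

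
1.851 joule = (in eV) 1.155e+19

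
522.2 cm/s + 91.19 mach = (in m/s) 3.106e+04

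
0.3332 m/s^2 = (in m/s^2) 0.3332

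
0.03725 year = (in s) 1.175e+06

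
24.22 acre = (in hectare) 9.801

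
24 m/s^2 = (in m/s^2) 24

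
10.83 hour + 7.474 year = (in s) 2.357e+08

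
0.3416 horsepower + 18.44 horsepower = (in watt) 1.401e+04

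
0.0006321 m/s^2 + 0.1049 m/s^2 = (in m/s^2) 0.1055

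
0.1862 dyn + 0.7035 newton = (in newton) 0.7035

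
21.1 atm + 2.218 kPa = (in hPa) 2.14e+04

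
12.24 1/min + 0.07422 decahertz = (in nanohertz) 9.462e+08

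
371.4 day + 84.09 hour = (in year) 1.027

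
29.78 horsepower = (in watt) 2.221e+04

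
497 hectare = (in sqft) 5.35e+07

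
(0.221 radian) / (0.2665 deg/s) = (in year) 1.507e-06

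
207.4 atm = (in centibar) 2.101e+04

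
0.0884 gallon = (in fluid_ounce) 11.32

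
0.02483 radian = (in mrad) 24.83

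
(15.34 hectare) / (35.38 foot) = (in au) 9.509e-08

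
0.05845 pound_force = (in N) 0.26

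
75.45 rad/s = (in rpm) 720.5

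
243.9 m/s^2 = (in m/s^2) 243.9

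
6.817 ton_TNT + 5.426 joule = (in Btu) 2.703e+07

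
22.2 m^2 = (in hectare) 0.00222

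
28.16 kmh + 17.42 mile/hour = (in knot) 30.34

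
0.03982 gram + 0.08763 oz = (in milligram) 2524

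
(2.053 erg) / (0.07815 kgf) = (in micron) 0.2679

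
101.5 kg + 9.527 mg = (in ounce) 3580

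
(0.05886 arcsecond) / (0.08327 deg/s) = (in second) 0.0001963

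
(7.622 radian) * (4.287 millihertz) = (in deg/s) 1.872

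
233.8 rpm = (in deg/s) 1403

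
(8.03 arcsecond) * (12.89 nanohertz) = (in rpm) 4.792e-12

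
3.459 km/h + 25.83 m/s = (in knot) 52.08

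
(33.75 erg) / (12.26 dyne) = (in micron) 2.753e+04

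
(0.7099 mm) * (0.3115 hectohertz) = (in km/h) 0.07961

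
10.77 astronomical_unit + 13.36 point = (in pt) 4.567e+15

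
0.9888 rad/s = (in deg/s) 56.65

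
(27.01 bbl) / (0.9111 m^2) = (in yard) 5.154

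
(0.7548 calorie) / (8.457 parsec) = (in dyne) 1.21e-12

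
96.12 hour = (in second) 3.46e+05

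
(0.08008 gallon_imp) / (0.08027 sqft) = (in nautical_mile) 2.636e-05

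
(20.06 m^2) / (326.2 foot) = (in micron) 2.018e+05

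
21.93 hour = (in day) 0.9137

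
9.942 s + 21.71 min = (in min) 21.88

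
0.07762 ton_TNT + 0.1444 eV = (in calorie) 7.762e+07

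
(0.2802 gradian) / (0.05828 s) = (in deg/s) 4.327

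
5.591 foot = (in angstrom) 1.704e+10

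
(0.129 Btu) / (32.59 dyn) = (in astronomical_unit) 2.792e-06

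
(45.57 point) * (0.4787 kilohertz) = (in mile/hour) 17.21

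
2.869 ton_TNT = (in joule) 1.2e+10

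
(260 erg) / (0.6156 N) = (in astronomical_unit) 2.823e-16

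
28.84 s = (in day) 0.0003338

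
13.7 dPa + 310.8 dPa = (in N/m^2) 32.45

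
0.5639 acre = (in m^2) 2282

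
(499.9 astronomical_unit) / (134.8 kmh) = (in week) 3.302e+06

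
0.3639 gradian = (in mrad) 5.716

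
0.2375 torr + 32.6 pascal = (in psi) 0.009321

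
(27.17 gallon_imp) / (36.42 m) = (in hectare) 3.391e-07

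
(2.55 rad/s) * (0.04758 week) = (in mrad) 7.338e+07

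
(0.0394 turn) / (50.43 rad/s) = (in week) 8.117e-09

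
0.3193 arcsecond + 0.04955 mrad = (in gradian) 0.003253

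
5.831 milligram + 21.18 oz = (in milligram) 6.004e+05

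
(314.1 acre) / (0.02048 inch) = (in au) 0.01633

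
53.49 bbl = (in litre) 8504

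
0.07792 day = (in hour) 1.87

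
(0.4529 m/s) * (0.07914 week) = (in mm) 2.168e+07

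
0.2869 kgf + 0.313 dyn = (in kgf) 0.2869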